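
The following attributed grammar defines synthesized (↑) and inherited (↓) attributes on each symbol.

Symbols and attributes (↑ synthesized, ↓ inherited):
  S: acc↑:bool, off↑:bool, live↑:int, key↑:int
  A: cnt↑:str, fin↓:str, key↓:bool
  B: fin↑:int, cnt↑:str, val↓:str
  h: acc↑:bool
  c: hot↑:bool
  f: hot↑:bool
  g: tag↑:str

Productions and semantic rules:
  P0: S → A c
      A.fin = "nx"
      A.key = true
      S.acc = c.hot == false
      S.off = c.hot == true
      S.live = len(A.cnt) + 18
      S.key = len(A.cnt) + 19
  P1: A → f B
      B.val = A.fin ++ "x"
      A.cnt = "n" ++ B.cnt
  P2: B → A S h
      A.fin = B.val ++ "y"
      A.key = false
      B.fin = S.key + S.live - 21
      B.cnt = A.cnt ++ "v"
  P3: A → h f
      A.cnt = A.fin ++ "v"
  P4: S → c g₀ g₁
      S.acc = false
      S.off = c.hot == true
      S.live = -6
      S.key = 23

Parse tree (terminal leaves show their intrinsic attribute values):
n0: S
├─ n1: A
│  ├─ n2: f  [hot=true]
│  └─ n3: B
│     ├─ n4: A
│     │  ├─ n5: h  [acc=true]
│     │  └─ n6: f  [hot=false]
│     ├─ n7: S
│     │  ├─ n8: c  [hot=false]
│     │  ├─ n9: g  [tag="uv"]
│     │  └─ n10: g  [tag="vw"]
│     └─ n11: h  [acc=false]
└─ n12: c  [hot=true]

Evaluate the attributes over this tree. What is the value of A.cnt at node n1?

1. n1.fin = "nx"  ["nx"]
2. n1.key = true  [true]
3. n2.hot = true  [terminal]
4. n3.val = "nxx"  [A.fin ++ "x"]
5. n4.fin = "nxxy"  [B.val ++ "y"]
6. n4.key = false  [false]
7. n5.acc = true  [terminal]
8. n6.hot = false  [terminal]
9. n4.cnt = "nxxyv"  [A.fin ++ "v"]
10. n8.hot = false  [terminal]
11. n9.tag = "uv"  [terminal]
12. n10.tag = "vw"  [terminal]
13. n7.acc = false  [false]
14. n7.off = false  [c.hot == true]
15. n7.live = -6  [-6]
16. n7.key = 23  [23]
17. n11.acc = false  [terminal]
18. n3.fin = -4  [S.key + S.live - 21]
19. n3.cnt = "nxxyvv"  [A.cnt ++ "v"]
20. n1.cnt = "nnxxyvv"  ["n" ++ B.cnt]
21. n12.hot = true  [terminal]
22. n0.acc = false  [c.hot == false]
23. n0.off = true  [c.hot == true]
24. n0.live = 25  [len(A.cnt) + 18]
25. n0.key = 26  [len(A.cnt) + 19]

"nnxxyvv"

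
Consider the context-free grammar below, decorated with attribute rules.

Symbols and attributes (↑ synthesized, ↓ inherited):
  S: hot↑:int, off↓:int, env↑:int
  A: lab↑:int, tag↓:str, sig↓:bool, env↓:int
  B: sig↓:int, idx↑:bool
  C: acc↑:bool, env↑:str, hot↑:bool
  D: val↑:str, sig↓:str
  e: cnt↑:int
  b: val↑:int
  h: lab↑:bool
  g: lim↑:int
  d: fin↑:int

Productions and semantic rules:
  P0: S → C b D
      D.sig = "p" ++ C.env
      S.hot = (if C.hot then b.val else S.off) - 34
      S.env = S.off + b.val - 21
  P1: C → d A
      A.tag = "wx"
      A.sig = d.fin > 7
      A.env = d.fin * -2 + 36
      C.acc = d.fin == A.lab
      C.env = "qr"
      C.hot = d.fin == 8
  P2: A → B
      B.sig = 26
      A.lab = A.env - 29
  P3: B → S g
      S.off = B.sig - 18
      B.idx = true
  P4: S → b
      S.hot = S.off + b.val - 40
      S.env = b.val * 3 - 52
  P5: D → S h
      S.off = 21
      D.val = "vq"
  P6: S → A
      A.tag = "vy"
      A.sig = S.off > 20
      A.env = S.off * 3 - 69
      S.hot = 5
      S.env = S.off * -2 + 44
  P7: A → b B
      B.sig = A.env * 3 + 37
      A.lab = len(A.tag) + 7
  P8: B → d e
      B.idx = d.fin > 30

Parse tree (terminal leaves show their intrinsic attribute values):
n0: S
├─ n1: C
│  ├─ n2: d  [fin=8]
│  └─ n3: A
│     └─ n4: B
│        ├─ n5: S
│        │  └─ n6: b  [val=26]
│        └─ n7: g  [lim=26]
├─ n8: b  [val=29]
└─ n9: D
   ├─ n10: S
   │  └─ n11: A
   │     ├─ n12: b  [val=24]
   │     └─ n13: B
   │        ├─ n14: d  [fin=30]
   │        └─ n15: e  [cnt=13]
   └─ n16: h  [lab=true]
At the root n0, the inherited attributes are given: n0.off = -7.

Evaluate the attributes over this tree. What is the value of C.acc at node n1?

1. n0.off = -7  [given at root]
2. n2.fin = 8  [terminal]
3. n3.tag = "wx"  ["wx"]
4. n3.sig = true  [d.fin > 7]
5. n3.env = 20  [d.fin * -2 + 36]
6. n4.sig = 26  [26]
7. n5.off = 8  [B.sig - 18]
8. n6.val = 26  [terminal]
9. n5.hot = -6  [S.off + b.val - 40]
10. n5.env = 26  [b.val * 3 - 52]
11. n7.lim = 26  [terminal]
12. n4.idx = true  [true]
13. n3.lab = -9  [A.env - 29]
14. n1.acc = false  [d.fin == A.lab]
15. n1.env = "qr"  ["qr"]
16. n1.hot = true  [d.fin == 8]
17. n8.val = 29  [terminal]
18. n9.sig = "pqr"  ["p" ++ C.env]
19. n10.off = 21  [21]
20. n11.tag = "vy"  ["vy"]
21. n11.sig = true  [S.off > 20]
22. n11.env = -6  [S.off * 3 - 69]
23. n12.val = 24  [terminal]
24. n13.sig = 19  [A.env * 3 + 37]
25. n14.fin = 30  [terminal]
26. n15.cnt = 13  [terminal]
27. n13.idx = false  [d.fin > 30]
28. n11.lab = 9  [len(A.tag) + 7]
29. n10.hot = 5  [5]
30. n10.env = 2  [S.off * -2 + 44]
31. n16.lab = true  [terminal]
32. n9.val = "vq"  ["vq"]
33. n0.hot = -5  [(if C.hot then b.val else S.off) - 34]
34. n0.env = 1  [S.off + b.val - 21]

false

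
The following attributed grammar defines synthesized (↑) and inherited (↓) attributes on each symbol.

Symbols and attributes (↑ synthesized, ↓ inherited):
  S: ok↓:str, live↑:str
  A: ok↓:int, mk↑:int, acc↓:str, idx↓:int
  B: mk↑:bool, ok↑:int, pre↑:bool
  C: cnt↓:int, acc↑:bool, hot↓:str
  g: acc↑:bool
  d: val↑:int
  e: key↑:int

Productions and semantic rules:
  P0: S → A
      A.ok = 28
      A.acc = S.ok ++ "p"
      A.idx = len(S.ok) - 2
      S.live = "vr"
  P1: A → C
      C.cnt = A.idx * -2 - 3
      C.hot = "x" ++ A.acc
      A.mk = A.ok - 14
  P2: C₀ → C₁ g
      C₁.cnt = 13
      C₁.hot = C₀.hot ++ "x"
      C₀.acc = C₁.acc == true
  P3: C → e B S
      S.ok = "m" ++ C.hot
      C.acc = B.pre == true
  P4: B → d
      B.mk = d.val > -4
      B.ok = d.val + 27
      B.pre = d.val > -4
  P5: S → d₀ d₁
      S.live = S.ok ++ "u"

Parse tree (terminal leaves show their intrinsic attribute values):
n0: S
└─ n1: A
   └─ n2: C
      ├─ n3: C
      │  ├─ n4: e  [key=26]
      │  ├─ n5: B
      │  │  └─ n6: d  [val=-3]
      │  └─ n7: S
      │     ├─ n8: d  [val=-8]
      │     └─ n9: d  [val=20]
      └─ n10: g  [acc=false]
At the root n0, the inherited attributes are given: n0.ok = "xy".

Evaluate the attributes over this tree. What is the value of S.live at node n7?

1. n0.ok = "xy"  [given at root]
2. n1.ok = 28  [28]
3. n1.acc = "xyp"  [S.ok ++ "p"]
4. n1.idx = 0  [len(S.ok) - 2]
5. n2.cnt = -3  [A.idx * -2 - 3]
6. n2.hot = "xxyp"  ["x" ++ A.acc]
7. n3.cnt = 13  [13]
8. n3.hot = "xxypx"  [C₀.hot ++ "x"]
9. n4.key = 26  [terminal]
10. n6.val = -3  [terminal]
11. n5.mk = true  [d.val > -4]
12. n5.ok = 24  [d.val + 27]
13. n5.pre = true  [d.val > -4]
14. n7.ok = "mxxypx"  ["m" ++ C.hot]
15. n8.val = -8  [terminal]
16. n9.val = 20  [terminal]
17. n7.live = "mxxypxu"  [S.ok ++ "u"]
18. n3.acc = true  [B.pre == true]
19. n10.acc = false  [terminal]
20. n2.acc = true  [C₁.acc == true]
21. n1.mk = 14  [A.ok - 14]
22. n0.live = "vr"  ["vr"]

"mxxypxu"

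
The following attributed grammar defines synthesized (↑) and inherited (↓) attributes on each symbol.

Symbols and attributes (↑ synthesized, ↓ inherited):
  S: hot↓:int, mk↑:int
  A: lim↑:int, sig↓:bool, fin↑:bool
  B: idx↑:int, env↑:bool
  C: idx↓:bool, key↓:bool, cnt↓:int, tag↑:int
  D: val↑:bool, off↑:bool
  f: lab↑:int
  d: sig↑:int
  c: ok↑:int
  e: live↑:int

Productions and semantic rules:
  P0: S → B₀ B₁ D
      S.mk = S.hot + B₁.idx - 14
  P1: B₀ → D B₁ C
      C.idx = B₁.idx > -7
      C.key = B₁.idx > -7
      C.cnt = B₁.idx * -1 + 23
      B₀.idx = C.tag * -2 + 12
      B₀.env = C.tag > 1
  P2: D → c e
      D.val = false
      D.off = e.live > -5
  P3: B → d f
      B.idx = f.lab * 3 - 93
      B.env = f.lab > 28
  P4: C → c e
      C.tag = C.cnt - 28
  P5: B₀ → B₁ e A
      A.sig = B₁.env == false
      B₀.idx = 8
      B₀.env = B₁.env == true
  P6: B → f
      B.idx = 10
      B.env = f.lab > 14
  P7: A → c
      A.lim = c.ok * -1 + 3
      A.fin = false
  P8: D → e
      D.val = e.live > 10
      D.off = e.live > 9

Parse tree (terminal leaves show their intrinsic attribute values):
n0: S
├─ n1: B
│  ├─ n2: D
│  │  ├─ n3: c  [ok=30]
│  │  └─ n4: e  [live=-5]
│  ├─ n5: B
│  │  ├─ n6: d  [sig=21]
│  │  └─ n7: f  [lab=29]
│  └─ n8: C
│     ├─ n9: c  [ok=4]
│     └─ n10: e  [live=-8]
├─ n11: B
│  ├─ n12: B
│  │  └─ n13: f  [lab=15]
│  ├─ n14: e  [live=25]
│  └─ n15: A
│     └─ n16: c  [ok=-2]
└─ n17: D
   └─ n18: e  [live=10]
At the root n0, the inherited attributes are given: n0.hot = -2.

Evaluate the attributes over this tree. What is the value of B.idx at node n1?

1. n0.hot = -2  [given at root]
2. n3.ok = 30  [terminal]
3. n4.live = -5  [terminal]
4. n2.val = false  [false]
5. n2.off = false  [e.live > -5]
6. n6.sig = 21  [terminal]
7. n7.lab = 29  [terminal]
8. n5.idx = -6  [f.lab * 3 - 93]
9. n5.env = true  [f.lab > 28]
10. n8.idx = true  [B₁.idx > -7]
11. n8.key = true  [B₁.idx > -7]
12. n8.cnt = 29  [B₁.idx * -1 + 23]
13. n9.ok = 4  [terminal]
14. n10.live = -8  [terminal]
15. n8.tag = 1  [C.cnt - 28]
16. n1.idx = 10  [C.tag * -2 + 12]
17. n1.env = false  [C.tag > 1]
18. n13.lab = 15  [terminal]
19. n12.idx = 10  [10]
20. n12.env = true  [f.lab > 14]
21. n14.live = 25  [terminal]
22. n15.sig = false  [B₁.env == false]
23. n16.ok = -2  [terminal]
24. n15.lim = 5  [c.ok * -1 + 3]
25. n15.fin = false  [false]
26. n11.idx = 8  [8]
27. n11.env = true  [B₁.env == true]
28. n18.live = 10  [terminal]
29. n17.val = false  [e.live > 10]
30. n17.off = true  [e.live > 9]
31. n0.mk = -8  [S.hot + B₁.idx - 14]

10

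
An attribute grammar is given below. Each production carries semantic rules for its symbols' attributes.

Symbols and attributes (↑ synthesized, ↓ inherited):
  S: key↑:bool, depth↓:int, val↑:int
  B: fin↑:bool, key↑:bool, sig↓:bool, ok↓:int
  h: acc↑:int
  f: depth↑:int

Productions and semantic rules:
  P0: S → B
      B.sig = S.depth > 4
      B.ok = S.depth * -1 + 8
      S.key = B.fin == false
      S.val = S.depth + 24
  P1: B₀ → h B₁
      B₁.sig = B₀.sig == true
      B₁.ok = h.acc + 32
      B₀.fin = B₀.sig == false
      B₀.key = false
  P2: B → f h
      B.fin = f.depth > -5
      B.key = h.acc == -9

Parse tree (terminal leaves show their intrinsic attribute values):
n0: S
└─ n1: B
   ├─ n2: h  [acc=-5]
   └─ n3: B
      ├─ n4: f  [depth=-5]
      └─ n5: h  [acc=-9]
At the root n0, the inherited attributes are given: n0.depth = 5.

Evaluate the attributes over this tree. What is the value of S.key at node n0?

1. n0.depth = 5  [given at root]
2. n1.sig = true  [S.depth > 4]
3. n1.ok = 3  [S.depth * -1 + 8]
4. n2.acc = -5  [terminal]
5. n3.sig = true  [B₀.sig == true]
6. n3.ok = 27  [h.acc + 32]
7. n4.depth = -5  [terminal]
8. n5.acc = -9  [terminal]
9. n3.fin = false  [f.depth > -5]
10. n3.key = true  [h.acc == -9]
11. n1.fin = false  [B₀.sig == false]
12. n1.key = false  [false]
13. n0.key = true  [B.fin == false]
14. n0.val = 29  [S.depth + 24]

true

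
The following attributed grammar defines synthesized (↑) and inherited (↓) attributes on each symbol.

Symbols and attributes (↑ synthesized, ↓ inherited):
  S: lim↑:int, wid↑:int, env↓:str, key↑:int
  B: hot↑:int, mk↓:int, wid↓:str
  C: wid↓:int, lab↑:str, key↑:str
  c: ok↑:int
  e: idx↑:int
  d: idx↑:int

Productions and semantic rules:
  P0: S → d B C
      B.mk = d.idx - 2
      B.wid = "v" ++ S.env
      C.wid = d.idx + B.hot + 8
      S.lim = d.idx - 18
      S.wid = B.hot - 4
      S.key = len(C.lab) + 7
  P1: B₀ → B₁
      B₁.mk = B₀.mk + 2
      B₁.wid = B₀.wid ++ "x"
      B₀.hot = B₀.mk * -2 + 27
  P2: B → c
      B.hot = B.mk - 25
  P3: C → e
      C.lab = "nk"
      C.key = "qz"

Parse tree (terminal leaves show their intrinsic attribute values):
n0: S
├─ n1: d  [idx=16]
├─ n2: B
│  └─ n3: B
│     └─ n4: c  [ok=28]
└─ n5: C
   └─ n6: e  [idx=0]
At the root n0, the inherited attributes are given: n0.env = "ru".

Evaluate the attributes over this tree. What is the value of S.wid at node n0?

-5

1. n0.env = "ru"  [given at root]
2. n1.idx = 16  [terminal]
3. n2.mk = 14  [d.idx - 2]
4. n2.wid = "vru"  ["v" ++ S.env]
5. n3.mk = 16  [B₀.mk + 2]
6. n3.wid = "vrux"  [B₀.wid ++ "x"]
7. n4.ok = 28  [terminal]
8. n3.hot = -9  [B.mk - 25]
9. n2.hot = -1  [B₀.mk * -2 + 27]
10. n5.wid = 23  [d.idx + B.hot + 8]
11. n6.idx = 0  [terminal]
12. n5.lab = "nk"  ["nk"]
13. n5.key = "qz"  ["qz"]
14. n0.lim = -2  [d.idx - 18]
15. n0.wid = -5  [B.hot - 4]
16. n0.key = 9  [len(C.lab) + 7]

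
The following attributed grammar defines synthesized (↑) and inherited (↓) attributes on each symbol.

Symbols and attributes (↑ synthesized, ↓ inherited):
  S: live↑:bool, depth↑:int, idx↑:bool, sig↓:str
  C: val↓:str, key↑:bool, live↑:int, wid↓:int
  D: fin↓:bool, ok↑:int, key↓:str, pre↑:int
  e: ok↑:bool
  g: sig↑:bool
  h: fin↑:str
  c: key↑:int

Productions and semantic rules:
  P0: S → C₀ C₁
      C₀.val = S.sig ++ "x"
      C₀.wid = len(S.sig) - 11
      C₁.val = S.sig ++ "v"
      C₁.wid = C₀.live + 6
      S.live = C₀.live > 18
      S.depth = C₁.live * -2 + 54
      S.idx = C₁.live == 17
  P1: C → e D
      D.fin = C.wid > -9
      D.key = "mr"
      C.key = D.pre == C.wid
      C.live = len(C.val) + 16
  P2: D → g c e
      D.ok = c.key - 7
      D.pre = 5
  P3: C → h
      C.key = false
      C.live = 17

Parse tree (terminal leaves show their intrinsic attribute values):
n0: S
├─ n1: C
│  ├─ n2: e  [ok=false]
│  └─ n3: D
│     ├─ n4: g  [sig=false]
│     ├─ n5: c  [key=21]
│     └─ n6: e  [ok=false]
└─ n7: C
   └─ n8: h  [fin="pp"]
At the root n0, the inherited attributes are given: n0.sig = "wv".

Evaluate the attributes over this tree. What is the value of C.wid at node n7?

25

1. n0.sig = "wv"  [given at root]
2. n1.val = "wvx"  [S.sig ++ "x"]
3. n1.wid = -9  [len(S.sig) - 11]
4. n2.ok = false  [terminal]
5. n3.fin = false  [C.wid > -9]
6. n3.key = "mr"  ["mr"]
7. n4.sig = false  [terminal]
8. n5.key = 21  [terminal]
9. n6.ok = false  [terminal]
10. n3.ok = 14  [c.key - 7]
11. n3.pre = 5  [5]
12. n1.key = false  [D.pre == C.wid]
13. n1.live = 19  [len(C.val) + 16]
14. n7.val = "wvv"  [S.sig ++ "v"]
15. n7.wid = 25  [C₀.live + 6]
16. n8.fin = "pp"  [terminal]
17. n7.key = false  [false]
18. n7.live = 17  [17]
19. n0.live = true  [C₀.live > 18]
20. n0.depth = 20  [C₁.live * -2 + 54]
21. n0.idx = true  [C₁.live == 17]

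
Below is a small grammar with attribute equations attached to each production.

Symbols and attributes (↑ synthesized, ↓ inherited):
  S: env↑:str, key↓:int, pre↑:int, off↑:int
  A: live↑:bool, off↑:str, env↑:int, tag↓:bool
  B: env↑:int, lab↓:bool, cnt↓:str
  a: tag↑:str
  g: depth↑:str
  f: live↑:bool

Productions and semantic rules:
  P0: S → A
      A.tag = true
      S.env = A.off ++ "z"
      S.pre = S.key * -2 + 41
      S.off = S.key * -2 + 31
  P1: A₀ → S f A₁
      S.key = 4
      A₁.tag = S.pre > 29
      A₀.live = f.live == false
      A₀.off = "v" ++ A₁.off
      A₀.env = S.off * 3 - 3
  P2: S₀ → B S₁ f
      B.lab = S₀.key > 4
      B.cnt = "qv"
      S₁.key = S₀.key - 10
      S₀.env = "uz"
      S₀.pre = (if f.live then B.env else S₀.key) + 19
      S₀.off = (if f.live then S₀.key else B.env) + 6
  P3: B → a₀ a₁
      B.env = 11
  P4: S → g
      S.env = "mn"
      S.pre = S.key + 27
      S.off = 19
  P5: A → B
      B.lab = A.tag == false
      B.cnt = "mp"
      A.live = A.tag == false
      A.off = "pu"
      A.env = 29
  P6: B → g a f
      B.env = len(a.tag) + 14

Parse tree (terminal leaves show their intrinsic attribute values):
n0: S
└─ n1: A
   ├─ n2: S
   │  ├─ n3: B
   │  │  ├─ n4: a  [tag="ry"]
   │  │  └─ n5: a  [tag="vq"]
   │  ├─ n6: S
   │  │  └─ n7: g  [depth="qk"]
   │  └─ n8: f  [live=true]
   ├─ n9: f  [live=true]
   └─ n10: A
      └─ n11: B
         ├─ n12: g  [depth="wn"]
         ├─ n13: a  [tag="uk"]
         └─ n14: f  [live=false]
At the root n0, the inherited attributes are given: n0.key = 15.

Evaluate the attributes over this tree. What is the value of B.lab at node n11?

false

1. n0.key = 15  [given at root]
2. n1.tag = true  [true]
3. n2.key = 4  [4]
4. n3.lab = false  [S₀.key > 4]
5. n3.cnt = "qv"  ["qv"]
6. n4.tag = "ry"  [terminal]
7. n5.tag = "vq"  [terminal]
8. n3.env = 11  [11]
9. n6.key = -6  [S₀.key - 10]
10. n7.depth = "qk"  [terminal]
11. n6.env = "mn"  ["mn"]
12. n6.pre = 21  [S.key + 27]
13. n6.off = 19  [19]
14. n8.live = true  [terminal]
15. n2.env = "uz"  ["uz"]
16. n2.pre = 30  [(if f.live then B.env else S₀.key) + 19]
17. n2.off = 10  [(if f.live then S₀.key else B.env) + 6]
18. n9.live = true  [terminal]
19. n10.tag = true  [S.pre > 29]
20. n11.lab = false  [A.tag == false]
21. n11.cnt = "mp"  ["mp"]
22. n12.depth = "wn"  [terminal]
23. n13.tag = "uk"  [terminal]
24. n14.live = false  [terminal]
25. n11.env = 16  [len(a.tag) + 14]
26. n10.live = false  [A.tag == false]
27. n10.off = "pu"  ["pu"]
28. n10.env = 29  [29]
29. n1.live = false  [f.live == false]
30. n1.off = "vpu"  ["v" ++ A₁.off]
31. n1.env = 27  [S.off * 3 - 3]
32. n0.env = "vpuz"  [A.off ++ "z"]
33. n0.pre = 11  [S.key * -2 + 41]
34. n0.off = 1  [S.key * -2 + 31]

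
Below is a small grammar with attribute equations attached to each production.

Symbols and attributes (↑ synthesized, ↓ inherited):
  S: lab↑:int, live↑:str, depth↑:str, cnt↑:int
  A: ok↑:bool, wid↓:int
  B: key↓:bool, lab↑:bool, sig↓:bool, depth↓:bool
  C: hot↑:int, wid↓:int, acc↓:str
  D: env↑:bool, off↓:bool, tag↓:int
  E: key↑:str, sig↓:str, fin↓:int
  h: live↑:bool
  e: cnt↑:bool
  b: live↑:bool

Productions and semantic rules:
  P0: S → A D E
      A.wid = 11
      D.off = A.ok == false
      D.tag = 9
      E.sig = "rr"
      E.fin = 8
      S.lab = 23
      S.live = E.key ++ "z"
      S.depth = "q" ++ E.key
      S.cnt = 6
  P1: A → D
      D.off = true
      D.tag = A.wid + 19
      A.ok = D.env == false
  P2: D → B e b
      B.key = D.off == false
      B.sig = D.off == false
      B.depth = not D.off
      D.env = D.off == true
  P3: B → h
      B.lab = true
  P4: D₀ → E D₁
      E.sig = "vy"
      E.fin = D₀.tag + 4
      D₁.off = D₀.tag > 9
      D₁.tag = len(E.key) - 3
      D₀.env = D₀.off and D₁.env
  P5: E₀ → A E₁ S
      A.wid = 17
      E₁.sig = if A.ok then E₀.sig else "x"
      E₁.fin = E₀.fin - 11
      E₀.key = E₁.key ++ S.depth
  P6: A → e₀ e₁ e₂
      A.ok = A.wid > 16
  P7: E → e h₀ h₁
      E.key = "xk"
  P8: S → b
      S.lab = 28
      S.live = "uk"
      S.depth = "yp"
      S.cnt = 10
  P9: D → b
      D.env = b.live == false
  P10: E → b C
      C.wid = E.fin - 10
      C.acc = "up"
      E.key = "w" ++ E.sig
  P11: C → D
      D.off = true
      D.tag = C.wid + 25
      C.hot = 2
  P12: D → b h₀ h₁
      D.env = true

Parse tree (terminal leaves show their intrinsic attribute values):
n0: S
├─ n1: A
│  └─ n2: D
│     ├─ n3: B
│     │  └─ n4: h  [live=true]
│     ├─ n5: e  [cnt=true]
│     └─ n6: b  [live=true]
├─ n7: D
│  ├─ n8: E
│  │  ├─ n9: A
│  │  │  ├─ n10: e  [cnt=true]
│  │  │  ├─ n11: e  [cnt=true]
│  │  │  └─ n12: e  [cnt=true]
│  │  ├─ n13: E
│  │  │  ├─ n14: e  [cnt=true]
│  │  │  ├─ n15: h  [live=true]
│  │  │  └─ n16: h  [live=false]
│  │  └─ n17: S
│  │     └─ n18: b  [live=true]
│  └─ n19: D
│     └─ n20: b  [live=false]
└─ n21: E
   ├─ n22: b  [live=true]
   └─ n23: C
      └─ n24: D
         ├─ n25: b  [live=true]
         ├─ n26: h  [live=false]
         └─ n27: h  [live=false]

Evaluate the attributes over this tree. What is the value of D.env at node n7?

true

1. n1.wid = 11  [11]
2. n2.off = true  [true]
3. n2.tag = 30  [A.wid + 19]
4. n3.key = false  [D.off == false]
5. n3.sig = false  [D.off == false]
6. n3.depth = false  [not D.off]
7. n4.live = true  [terminal]
8. n3.lab = true  [true]
9. n5.cnt = true  [terminal]
10. n6.live = true  [terminal]
11. n2.env = true  [D.off == true]
12. n1.ok = false  [D.env == false]
13. n7.off = true  [A.ok == false]
14. n7.tag = 9  [9]
15. n8.sig = "vy"  ["vy"]
16. n8.fin = 13  [D₀.tag + 4]
17. n9.wid = 17  [17]
18. n10.cnt = true  [terminal]
19. n11.cnt = true  [terminal]
20. n12.cnt = true  [terminal]
21. n9.ok = true  [A.wid > 16]
22. n13.sig = "vy"  [if A.ok then E₀.sig else "x"]
23. n13.fin = 2  [E₀.fin - 11]
24. n14.cnt = true  [terminal]
25. n15.live = true  [terminal]
26. n16.live = false  [terminal]
27. n13.key = "xk"  ["xk"]
28. n18.live = true  [terminal]
29. n17.lab = 28  [28]
30. n17.live = "uk"  ["uk"]
31. n17.depth = "yp"  ["yp"]
32. n17.cnt = 10  [10]
33. n8.key = "xkyp"  [E₁.key ++ S.depth]
34. n19.off = false  [D₀.tag > 9]
35. n19.tag = 1  [len(E.key) - 3]
36. n20.live = false  [terminal]
37. n19.env = true  [b.live == false]
38. n7.env = true  [D₀.off and D₁.env]
39. n21.sig = "rr"  ["rr"]
40. n21.fin = 8  [8]
41. n22.live = true  [terminal]
42. n23.wid = -2  [E.fin - 10]
43. n23.acc = "up"  ["up"]
44. n24.off = true  [true]
45. n24.tag = 23  [C.wid + 25]
46. n25.live = true  [terminal]
47. n26.live = false  [terminal]
48. n27.live = false  [terminal]
49. n24.env = true  [true]
50. n23.hot = 2  [2]
51. n21.key = "wrr"  ["w" ++ E.sig]
52. n0.lab = 23  [23]
53. n0.live = "wrrz"  [E.key ++ "z"]
54. n0.depth = "qwrr"  ["q" ++ E.key]
55. n0.cnt = 6  [6]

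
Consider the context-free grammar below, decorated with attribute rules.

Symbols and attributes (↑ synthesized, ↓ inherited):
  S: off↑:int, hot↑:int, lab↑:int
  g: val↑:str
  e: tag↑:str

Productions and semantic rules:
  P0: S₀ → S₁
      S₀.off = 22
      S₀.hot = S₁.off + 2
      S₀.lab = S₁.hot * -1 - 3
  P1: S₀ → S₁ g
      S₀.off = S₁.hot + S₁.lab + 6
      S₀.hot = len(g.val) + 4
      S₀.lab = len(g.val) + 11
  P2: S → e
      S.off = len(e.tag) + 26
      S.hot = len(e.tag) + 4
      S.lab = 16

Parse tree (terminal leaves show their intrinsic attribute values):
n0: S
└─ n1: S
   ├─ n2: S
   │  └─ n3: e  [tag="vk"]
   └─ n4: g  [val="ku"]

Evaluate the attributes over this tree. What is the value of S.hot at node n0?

1. n3.tag = "vk"  [terminal]
2. n2.off = 28  [len(e.tag) + 26]
3. n2.hot = 6  [len(e.tag) + 4]
4. n2.lab = 16  [16]
5. n4.val = "ku"  [terminal]
6. n1.off = 28  [S₁.hot + S₁.lab + 6]
7. n1.hot = 6  [len(g.val) + 4]
8. n1.lab = 13  [len(g.val) + 11]
9. n0.off = 22  [22]
10. n0.hot = 30  [S₁.off + 2]
11. n0.lab = -9  [S₁.hot * -1 - 3]

30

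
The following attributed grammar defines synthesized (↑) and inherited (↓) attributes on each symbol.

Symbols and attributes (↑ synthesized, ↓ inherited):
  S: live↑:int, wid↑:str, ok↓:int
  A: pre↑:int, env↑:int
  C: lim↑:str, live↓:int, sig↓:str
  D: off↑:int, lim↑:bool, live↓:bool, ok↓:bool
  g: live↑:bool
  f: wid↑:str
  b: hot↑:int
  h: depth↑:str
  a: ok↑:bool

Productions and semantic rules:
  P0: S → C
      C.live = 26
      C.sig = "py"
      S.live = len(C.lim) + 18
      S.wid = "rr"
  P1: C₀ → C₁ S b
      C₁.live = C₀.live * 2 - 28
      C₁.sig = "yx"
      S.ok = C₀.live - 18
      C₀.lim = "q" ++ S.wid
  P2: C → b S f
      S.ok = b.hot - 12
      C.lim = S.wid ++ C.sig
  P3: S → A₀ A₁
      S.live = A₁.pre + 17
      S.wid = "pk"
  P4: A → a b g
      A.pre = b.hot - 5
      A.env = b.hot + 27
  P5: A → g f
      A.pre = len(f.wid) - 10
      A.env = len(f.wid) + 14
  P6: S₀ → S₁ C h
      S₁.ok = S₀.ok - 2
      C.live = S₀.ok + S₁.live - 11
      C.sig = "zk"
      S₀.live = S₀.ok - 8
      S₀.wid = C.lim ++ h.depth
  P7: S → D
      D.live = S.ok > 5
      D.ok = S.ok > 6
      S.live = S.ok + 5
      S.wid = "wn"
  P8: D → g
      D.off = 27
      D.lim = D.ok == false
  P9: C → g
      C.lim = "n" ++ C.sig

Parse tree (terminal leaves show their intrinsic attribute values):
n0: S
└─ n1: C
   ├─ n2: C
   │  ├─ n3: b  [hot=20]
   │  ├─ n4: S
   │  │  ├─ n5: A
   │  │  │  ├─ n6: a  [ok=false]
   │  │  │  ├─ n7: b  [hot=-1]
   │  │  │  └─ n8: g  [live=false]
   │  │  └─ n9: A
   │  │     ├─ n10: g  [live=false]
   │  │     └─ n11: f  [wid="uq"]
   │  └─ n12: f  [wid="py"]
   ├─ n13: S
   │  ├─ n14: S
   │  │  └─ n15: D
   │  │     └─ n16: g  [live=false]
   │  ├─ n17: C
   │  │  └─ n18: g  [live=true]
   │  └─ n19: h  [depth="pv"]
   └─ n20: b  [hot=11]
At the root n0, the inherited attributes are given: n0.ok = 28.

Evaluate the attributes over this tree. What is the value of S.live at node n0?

1. n0.ok = 28  [given at root]
2. n1.live = 26  [26]
3. n1.sig = "py"  ["py"]
4. n2.live = 24  [C₀.live * 2 - 28]
5. n2.sig = "yx"  ["yx"]
6. n3.hot = 20  [terminal]
7. n4.ok = 8  [b.hot - 12]
8. n6.ok = false  [terminal]
9. n7.hot = -1  [terminal]
10. n8.live = false  [terminal]
11. n5.pre = -6  [b.hot - 5]
12. n5.env = 26  [b.hot + 27]
13. n10.live = false  [terminal]
14. n11.wid = "uq"  [terminal]
15. n9.pre = -8  [len(f.wid) - 10]
16. n9.env = 16  [len(f.wid) + 14]
17. n4.live = 9  [A₁.pre + 17]
18. n4.wid = "pk"  ["pk"]
19. n12.wid = "py"  [terminal]
20. n2.lim = "pkyx"  [S.wid ++ C.sig]
21. n13.ok = 8  [C₀.live - 18]
22. n14.ok = 6  [S₀.ok - 2]
23. n15.live = true  [S.ok > 5]
24. n15.ok = false  [S.ok > 6]
25. n16.live = false  [terminal]
26. n15.off = 27  [27]
27. n15.lim = true  [D.ok == false]
28. n14.live = 11  [S.ok + 5]
29. n14.wid = "wn"  ["wn"]
30. n17.live = 8  [S₀.ok + S₁.live - 11]
31. n17.sig = "zk"  ["zk"]
32. n18.live = true  [terminal]
33. n17.lim = "nzk"  ["n" ++ C.sig]
34. n19.depth = "pv"  [terminal]
35. n13.live = 0  [S₀.ok - 8]
36. n13.wid = "nzkpv"  [C.lim ++ h.depth]
37. n20.hot = 11  [terminal]
38. n1.lim = "qnzkpv"  ["q" ++ S.wid]
39. n0.live = 24  [len(C.lim) + 18]
40. n0.wid = "rr"  ["rr"]

24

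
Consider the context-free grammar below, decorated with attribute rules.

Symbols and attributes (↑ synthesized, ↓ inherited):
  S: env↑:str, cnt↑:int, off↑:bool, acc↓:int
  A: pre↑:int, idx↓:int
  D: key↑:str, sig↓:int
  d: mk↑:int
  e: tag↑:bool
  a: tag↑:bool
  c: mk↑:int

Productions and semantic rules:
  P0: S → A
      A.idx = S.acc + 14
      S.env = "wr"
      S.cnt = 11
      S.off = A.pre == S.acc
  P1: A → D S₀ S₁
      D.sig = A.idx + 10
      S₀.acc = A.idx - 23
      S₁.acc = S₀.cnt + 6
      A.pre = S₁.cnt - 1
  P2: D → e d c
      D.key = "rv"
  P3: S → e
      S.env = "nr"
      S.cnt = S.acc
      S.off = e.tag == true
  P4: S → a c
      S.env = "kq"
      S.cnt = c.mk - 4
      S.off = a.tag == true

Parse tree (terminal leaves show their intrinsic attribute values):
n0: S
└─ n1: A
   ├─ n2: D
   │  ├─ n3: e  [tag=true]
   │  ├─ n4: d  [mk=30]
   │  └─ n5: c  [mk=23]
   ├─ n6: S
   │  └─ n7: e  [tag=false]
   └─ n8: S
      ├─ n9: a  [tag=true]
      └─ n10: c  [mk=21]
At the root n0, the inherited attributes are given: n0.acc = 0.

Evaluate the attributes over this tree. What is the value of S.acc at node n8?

1. n0.acc = 0  [given at root]
2. n1.idx = 14  [S.acc + 14]
3. n2.sig = 24  [A.idx + 10]
4. n3.tag = true  [terminal]
5. n4.mk = 30  [terminal]
6. n5.mk = 23  [terminal]
7. n2.key = "rv"  ["rv"]
8. n6.acc = -9  [A.idx - 23]
9. n7.tag = false  [terminal]
10. n6.env = "nr"  ["nr"]
11. n6.cnt = -9  [S.acc]
12. n6.off = false  [e.tag == true]
13. n8.acc = -3  [S₀.cnt + 6]
14. n9.tag = true  [terminal]
15. n10.mk = 21  [terminal]
16. n8.env = "kq"  ["kq"]
17. n8.cnt = 17  [c.mk - 4]
18. n8.off = true  [a.tag == true]
19. n1.pre = 16  [S₁.cnt - 1]
20. n0.env = "wr"  ["wr"]
21. n0.cnt = 11  [11]
22. n0.off = false  [A.pre == S.acc]

-3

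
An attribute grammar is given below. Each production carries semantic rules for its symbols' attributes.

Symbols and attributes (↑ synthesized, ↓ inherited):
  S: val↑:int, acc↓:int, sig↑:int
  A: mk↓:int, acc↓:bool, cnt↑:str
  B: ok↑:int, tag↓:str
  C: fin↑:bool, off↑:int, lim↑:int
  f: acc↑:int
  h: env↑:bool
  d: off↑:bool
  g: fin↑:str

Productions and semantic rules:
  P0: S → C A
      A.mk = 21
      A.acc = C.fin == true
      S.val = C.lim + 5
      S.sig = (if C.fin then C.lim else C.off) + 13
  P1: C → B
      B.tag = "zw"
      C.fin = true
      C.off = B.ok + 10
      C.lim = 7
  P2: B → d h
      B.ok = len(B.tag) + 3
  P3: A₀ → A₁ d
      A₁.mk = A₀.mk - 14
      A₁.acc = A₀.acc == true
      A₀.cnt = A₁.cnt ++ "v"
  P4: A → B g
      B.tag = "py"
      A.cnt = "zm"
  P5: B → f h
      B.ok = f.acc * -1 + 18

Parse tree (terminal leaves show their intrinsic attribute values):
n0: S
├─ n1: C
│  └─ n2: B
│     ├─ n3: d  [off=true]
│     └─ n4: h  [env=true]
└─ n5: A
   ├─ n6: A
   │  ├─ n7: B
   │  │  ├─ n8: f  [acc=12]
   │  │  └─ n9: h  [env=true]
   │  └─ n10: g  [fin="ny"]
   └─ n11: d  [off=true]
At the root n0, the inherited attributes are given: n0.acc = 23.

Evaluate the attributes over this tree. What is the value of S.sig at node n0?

1. n0.acc = 23  [given at root]
2. n2.tag = "zw"  ["zw"]
3. n3.off = true  [terminal]
4. n4.env = true  [terminal]
5. n2.ok = 5  [len(B.tag) + 3]
6. n1.fin = true  [true]
7. n1.off = 15  [B.ok + 10]
8. n1.lim = 7  [7]
9. n5.mk = 21  [21]
10. n5.acc = true  [C.fin == true]
11. n6.mk = 7  [A₀.mk - 14]
12. n6.acc = true  [A₀.acc == true]
13. n7.tag = "py"  ["py"]
14. n8.acc = 12  [terminal]
15. n9.env = true  [terminal]
16. n7.ok = 6  [f.acc * -1 + 18]
17. n10.fin = "ny"  [terminal]
18. n6.cnt = "zm"  ["zm"]
19. n11.off = true  [terminal]
20. n5.cnt = "zmv"  [A₁.cnt ++ "v"]
21. n0.val = 12  [C.lim + 5]
22. n0.sig = 20  [(if C.fin then C.lim else C.off) + 13]

20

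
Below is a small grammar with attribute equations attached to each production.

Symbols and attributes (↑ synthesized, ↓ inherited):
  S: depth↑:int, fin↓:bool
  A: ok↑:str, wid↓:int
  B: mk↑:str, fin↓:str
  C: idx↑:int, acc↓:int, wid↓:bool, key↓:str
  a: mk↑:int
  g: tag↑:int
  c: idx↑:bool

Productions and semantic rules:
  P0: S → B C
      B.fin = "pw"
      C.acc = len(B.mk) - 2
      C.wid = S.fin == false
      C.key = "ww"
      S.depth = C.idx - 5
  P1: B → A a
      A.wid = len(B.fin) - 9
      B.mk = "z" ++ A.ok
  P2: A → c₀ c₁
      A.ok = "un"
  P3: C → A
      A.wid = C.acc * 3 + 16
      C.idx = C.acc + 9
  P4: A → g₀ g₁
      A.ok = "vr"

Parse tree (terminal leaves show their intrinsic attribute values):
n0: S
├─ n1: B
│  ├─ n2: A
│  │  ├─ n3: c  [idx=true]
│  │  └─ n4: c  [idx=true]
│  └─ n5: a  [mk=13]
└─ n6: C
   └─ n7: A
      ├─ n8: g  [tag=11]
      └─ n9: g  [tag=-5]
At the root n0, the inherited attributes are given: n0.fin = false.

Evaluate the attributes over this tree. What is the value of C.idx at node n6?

1. n0.fin = false  [given at root]
2. n1.fin = "pw"  ["pw"]
3. n2.wid = -7  [len(B.fin) - 9]
4. n3.idx = true  [terminal]
5. n4.idx = true  [terminal]
6. n2.ok = "un"  ["un"]
7. n5.mk = 13  [terminal]
8. n1.mk = "zun"  ["z" ++ A.ok]
9. n6.acc = 1  [len(B.mk) - 2]
10. n6.wid = true  [S.fin == false]
11. n6.key = "ww"  ["ww"]
12. n7.wid = 19  [C.acc * 3 + 16]
13. n8.tag = 11  [terminal]
14. n9.tag = -5  [terminal]
15. n7.ok = "vr"  ["vr"]
16. n6.idx = 10  [C.acc + 9]
17. n0.depth = 5  [C.idx - 5]

10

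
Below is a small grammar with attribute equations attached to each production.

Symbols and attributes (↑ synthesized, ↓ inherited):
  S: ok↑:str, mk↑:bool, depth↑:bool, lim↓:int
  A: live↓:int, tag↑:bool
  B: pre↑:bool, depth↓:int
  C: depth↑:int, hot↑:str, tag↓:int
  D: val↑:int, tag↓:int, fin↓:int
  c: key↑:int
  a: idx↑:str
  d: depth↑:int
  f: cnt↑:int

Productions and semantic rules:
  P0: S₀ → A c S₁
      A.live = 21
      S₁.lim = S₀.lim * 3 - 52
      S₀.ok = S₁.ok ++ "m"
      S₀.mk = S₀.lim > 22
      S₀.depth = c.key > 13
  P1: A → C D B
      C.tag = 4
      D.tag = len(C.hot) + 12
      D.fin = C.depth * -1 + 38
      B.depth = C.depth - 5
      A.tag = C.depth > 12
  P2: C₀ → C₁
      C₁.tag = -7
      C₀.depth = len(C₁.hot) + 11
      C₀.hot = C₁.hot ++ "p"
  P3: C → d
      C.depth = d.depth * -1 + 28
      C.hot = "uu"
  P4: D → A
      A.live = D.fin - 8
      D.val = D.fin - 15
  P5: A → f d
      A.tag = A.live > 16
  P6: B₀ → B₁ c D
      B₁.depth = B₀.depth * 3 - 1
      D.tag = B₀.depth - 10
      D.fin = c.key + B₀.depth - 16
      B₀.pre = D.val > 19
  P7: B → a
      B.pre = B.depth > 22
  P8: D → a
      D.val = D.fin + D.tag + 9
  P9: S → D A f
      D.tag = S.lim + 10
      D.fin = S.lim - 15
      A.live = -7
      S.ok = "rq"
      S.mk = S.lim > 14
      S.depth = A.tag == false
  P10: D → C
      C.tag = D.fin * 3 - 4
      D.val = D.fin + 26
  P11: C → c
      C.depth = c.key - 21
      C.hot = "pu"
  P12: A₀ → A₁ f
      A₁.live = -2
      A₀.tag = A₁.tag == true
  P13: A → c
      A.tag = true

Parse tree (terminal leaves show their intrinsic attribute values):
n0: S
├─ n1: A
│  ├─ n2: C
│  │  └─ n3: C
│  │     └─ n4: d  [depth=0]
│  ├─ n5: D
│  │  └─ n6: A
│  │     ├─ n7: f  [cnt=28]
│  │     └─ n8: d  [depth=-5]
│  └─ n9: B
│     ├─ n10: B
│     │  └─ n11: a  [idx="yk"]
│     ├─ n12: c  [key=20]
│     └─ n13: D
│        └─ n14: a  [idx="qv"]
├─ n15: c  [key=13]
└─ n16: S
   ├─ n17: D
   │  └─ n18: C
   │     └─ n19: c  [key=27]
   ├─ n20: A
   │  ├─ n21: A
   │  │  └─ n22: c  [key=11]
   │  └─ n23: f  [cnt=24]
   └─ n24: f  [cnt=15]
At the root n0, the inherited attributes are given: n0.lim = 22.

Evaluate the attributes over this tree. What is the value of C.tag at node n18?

1. n0.lim = 22  [given at root]
2. n1.live = 21  [21]
3. n2.tag = 4  [4]
4. n3.tag = -7  [-7]
5. n4.depth = 0  [terminal]
6. n3.depth = 28  [d.depth * -1 + 28]
7. n3.hot = "uu"  ["uu"]
8. n2.depth = 13  [len(C₁.hot) + 11]
9. n2.hot = "uup"  [C₁.hot ++ "p"]
10. n5.tag = 15  [len(C.hot) + 12]
11. n5.fin = 25  [C.depth * -1 + 38]
12. n6.live = 17  [D.fin - 8]
13. n7.cnt = 28  [terminal]
14. n8.depth = -5  [terminal]
15. n6.tag = true  [A.live > 16]
16. n5.val = 10  [D.fin - 15]
17. n9.depth = 8  [C.depth - 5]
18. n10.depth = 23  [B₀.depth * 3 - 1]
19. n11.idx = "yk"  [terminal]
20. n10.pre = true  [B.depth > 22]
21. n12.key = 20  [terminal]
22. n13.tag = -2  [B₀.depth - 10]
23. n13.fin = 12  [c.key + B₀.depth - 16]
24. n14.idx = "qv"  [terminal]
25. n13.val = 19  [D.fin + D.tag + 9]
26. n9.pre = false  [D.val > 19]
27. n1.tag = true  [C.depth > 12]
28. n15.key = 13  [terminal]
29. n16.lim = 14  [S₀.lim * 3 - 52]
30. n17.tag = 24  [S.lim + 10]
31. n17.fin = -1  [S.lim - 15]
32. n18.tag = -7  [D.fin * 3 - 4]
33. n19.key = 27  [terminal]
34. n18.depth = 6  [c.key - 21]
35. n18.hot = "pu"  ["pu"]
36. n17.val = 25  [D.fin + 26]
37. n20.live = -7  [-7]
38. n21.live = -2  [-2]
39. n22.key = 11  [terminal]
40. n21.tag = true  [true]
41. n23.cnt = 24  [terminal]
42. n20.tag = true  [A₁.tag == true]
43. n24.cnt = 15  [terminal]
44. n16.ok = "rq"  ["rq"]
45. n16.mk = false  [S.lim > 14]
46. n16.depth = false  [A.tag == false]
47. n0.ok = "rqm"  [S₁.ok ++ "m"]
48. n0.mk = false  [S₀.lim > 22]
49. n0.depth = false  [c.key > 13]

-7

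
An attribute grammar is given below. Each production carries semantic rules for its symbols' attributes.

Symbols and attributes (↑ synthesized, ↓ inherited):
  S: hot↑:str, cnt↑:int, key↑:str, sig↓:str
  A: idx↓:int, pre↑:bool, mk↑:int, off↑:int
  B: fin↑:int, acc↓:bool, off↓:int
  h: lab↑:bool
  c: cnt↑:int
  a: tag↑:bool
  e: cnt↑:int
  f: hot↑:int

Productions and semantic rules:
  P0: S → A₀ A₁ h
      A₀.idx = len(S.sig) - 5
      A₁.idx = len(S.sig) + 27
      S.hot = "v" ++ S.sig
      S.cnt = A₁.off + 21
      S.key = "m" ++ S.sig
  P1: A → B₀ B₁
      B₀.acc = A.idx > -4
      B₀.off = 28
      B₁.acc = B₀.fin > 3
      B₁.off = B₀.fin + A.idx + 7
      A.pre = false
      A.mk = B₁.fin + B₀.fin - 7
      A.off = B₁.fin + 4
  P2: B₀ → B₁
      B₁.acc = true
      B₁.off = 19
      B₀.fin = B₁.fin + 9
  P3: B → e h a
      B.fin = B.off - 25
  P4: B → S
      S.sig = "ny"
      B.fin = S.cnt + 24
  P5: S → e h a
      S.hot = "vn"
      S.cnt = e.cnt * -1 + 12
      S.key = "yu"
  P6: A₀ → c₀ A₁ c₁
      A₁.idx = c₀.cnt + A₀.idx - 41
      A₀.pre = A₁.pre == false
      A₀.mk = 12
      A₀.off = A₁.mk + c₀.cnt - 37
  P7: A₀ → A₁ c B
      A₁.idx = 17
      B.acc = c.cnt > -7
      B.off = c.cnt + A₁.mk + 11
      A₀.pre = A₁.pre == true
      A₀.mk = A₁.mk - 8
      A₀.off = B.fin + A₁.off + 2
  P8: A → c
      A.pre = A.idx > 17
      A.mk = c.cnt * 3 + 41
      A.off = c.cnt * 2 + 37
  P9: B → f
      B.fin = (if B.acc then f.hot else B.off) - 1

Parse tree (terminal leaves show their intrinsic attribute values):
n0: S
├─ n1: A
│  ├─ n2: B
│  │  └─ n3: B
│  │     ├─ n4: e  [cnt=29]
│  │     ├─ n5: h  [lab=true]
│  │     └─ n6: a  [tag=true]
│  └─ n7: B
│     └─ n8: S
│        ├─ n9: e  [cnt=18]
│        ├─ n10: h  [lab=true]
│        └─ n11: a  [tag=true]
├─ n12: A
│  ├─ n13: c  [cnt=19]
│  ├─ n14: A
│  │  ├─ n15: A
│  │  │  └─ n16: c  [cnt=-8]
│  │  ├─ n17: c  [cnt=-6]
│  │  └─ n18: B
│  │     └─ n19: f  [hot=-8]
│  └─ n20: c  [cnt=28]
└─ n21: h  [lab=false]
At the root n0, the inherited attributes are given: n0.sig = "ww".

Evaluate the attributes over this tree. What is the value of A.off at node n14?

1. n0.sig = "ww"  [given at root]
2. n1.idx = -3  [len(S.sig) - 5]
3. n2.acc = true  [A.idx > -4]
4. n2.off = 28  [28]
5. n3.acc = true  [true]
6. n3.off = 19  [19]
7. n4.cnt = 29  [terminal]
8. n5.lab = true  [terminal]
9. n6.tag = true  [terminal]
10. n3.fin = -6  [B.off - 25]
11. n2.fin = 3  [B₁.fin + 9]
12. n7.acc = false  [B₀.fin > 3]
13. n7.off = 7  [B₀.fin + A.idx + 7]
14. n8.sig = "ny"  ["ny"]
15. n9.cnt = 18  [terminal]
16. n10.lab = true  [terminal]
17. n11.tag = true  [terminal]
18. n8.hot = "vn"  ["vn"]
19. n8.cnt = -6  [e.cnt * -1 + 12]
20. n8.key = "yu"  ["yu"]
21. n7.fin = 18  [S.cnt + 24]
22. n1.pre = false  [false]
23. n1.mk = 14  [B₁.fin + B₀.fin - 7]
24. n1.off = 22  [B₁.fin + 4]
25. n12.idx = 29  [len(S.sig) + 27]
26. n13.cnt = 19  [terminal]
27. n14.idx = 7  [c₀.cnt + A₀.idx - 41]
28. n15.idx = 17  [17]
29. n16.cnt = -8  [terminal]
30. n15.pre = false  [A.idx > 17]
31. n15.mk = 17  [c.cnt * 3 + 41]
32. n15.off = 21  [c.cnt * 2 + 37]
33. n17.cnt = -6  [terminal]
34. n18.acc = true  [c.cnt > -7]
35. n18.off = 22  [c.cnt + A₁.mk + 11]
36. n19.hot = -8  [terminal]
37. n18.fin = -9  [(if B.acc then f.hot else B.off) - 1]
38. n14.pre = false  [A₁.pre == true]
39. n14.mk = 9  [A₁.mk - 8]
40. n14.off = 14  [B.fin + A₁.off + 2]
41. n20.cnt = 28  [terminal]
42. n12.pre = true  [A₁.pre == false]
43. n12.mk = 12  [12]
44. n12.off = -9  [A₁.mk + c₀.cnt - 37]
45. n21.lab = false  [terminal]
46. n0.hot = "vww"  ["v" ++ S.sig]
47. n0.cnt = 12  [A₁.off + 21]
48. n0.key = "mww"  ["m" ++ S.sig]

14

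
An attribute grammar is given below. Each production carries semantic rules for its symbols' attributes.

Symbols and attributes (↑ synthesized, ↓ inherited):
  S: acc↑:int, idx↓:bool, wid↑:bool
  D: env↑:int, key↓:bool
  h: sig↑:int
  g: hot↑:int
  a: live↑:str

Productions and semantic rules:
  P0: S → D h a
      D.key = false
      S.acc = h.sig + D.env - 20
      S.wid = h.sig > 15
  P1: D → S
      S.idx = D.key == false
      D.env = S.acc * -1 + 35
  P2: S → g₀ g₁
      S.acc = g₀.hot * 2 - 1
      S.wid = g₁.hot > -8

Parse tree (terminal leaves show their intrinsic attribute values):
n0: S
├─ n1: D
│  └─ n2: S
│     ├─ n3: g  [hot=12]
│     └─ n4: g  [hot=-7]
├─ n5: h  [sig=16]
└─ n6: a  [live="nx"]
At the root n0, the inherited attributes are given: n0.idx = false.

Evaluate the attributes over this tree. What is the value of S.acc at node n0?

8

1. n0.idx = false  [given at root]
2. n1.key = false  [false]
3. n2.idx = true  [D.key == false]
4. n3.hot = 12  [terminal]
5. n4.hot = -7  [terminal]
6. n2.acc = 23  [g₀.hot * 2 - 1]
7. n2.wid = true  [g₁.hot > -8]
8. n1.env = 12  [S.acc * -1 + 35]
9. n5.sig = 16  [terminal]
10. n6.live = "nx"  [terminal]
11. n0.acc = 8  [h.sig + D.env - 20]
12. n0.wid = true  [h.sig > 15]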